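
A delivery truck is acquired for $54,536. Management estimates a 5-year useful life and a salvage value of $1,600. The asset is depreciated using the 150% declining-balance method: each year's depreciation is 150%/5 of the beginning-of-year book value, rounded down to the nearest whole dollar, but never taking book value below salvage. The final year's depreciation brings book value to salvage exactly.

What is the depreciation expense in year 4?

Depreciable base = $54,536 − $1,600 = $52,936.
Year 1: ⌊$54,536 × 150%/5⌋ = $16,360. Book value $38,176.
Year 2: ⌊$38,176 × 150%/5⌋ = $11,452. Book value $26,724.
Year 3: ⌊$26,724 × 150%/5⌋ = $8,017. Book value $18,707.
Year 4: ⌊$18,707 × 150%/5⌋ = $5,612. Book value $13,095.

$5,612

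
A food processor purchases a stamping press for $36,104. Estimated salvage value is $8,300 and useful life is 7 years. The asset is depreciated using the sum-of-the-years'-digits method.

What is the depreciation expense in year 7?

Depreciable base = $36,104 − $8,300 = $27,804.
Sum of the years' digits = 7+6+5+4+3+2+1 = 28.
Year 1: $27,804 × 7/28 = $6,951. Book value $29,153.
Year 2: $27,804 × 6/28 = $5,958. Book value $23,195.
Year 3: $27,804 × 5/28 = $4,965. Book value $18,230.
Year 4: $27,804 × 4/28 = $3,972. Book value $14,258.
Year 5: $27,804 × 3/28 = $2,979. Book value $11,279.
Year 6: $27,804 × 2/28 = $1,986. Book value $9,293.
Year 7: $27,804 × 1/28 = $993. Book value $8,300.

$993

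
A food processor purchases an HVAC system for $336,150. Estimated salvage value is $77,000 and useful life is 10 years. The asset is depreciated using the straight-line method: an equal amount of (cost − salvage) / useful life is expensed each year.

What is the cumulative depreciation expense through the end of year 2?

Depreciable base = $336,150 − $77,000 = $259,150.
Annual expense = $259,150 / 10 = $25,915.
End of year 1: book value $310,235.
End of year 2: book value $284,320.
Accumulated through year 2 = $336,150 − $284,320 = $51,830.

$51,830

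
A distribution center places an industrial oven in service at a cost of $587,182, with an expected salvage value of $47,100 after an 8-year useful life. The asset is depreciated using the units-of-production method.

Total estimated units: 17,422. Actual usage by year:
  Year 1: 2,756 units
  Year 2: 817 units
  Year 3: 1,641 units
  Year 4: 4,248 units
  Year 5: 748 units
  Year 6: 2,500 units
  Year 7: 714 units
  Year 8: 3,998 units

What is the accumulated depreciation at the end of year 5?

$316,510

Depreciable base = $587,182 − $47,100 = $540,082.
Rate = $540,082 / 17,422 units = $31 per unit.
Year 1: 2,756 × $31 = $85,436. Book value $501,746.
Year 2: 817 × $31 = $25,327. Book value $476,419.
Year 3: 1,641 × $31 = $50,871. Book value $425,548.
Year 4: 4,248 × $31 = $131,688. Book value $293,860.
Year 5: 748 × $31 = $23,188. Book value $270,672.
Accumulated through year 5 = $587,182 − $270,672 = $316,510.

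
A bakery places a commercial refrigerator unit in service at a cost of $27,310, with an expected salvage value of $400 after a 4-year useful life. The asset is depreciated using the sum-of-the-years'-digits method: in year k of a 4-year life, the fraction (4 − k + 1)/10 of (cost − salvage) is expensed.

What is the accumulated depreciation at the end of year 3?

Depreciable base = $27,310 − $400 = $26,910.
Sum of the years' digits = 4+3+2+1 = 10.
Year 1: $26,910 × 4/10 = $10,764. Book value $16,546.
Year 2: $26,910 × 3/10 = $8,073. Book value $8,473.
Year 3: $26,910 × 2/10 = $5,382. Book value $3,091.
Accumulated through year 3 = $27,310 − $3,091 = $24,219.

$24,219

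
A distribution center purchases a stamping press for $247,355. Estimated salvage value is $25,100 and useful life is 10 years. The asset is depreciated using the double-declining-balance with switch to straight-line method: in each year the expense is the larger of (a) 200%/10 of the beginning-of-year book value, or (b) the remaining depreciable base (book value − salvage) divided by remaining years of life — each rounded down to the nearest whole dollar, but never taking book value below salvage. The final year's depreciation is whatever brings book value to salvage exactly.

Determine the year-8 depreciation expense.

$10,375

Depreciable base = $247,355 − $25,100 = $222,255.
Year 1: DB = ⌊$247,355 × 200%/10⌋ = $49,471; SL = ⌊$222,255/10⌋ = $22,225 → take DB $49,471. Book value $197,884.
Year 2: DB = ⌊$197,884 × 200%/10⌋ = $39,576; SL = ⌊$172,784/9⌋ = $19,198 → take DB $39,576. Book value $158,308.
Year 3: DB = ⌊$158,308 × 200%/10⌋ = $31,661; SL = ⌊$133,208/8⌋ = $16,651 → take DB $31,661. Book value $126,647.
Year 4: DB = ⌊$126,647 × 200%/10⌋ = $25,329; SL = ⌊$101,547/7⌋ = $14,506 → take DB $25,329. Book value $101,318.
Year 5: DB = ⌊$101,318 × 200%/10⌋ = $20,263; SL = ⌊$76,218/6⌋ = $12,703 → take DB $20,263. Book value $81,055.
Year 6: DB = ⌊$81,055 × 200%/10⌋ = $16,211; SL = ⌊$55,955/5⌋ = $11,191 → take DB $16,211. Book value $64,844.
Year 7: DB = ⌊$64,844 × 200%/10⌋ = $12,968; SL = ⌊$39,744/4⌋ = $9,936 → take DB $12,968. Book value $51,876.
Year 8: DB = ⌊$51,876 × 200%/10⌋ = $10,375; SL = ⌊$26,776/3⌋ = $8,925 → take DB $10,375. Book value $41,501.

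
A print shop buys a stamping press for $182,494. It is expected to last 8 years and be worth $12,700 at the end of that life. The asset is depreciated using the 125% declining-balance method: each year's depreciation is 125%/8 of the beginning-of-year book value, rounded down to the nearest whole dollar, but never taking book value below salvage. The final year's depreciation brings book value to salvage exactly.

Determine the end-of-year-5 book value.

$78,041

Depreciable base = $182,494 − $12,700 = $169,794.
Year 1: ⌊$182,494 × 125%/8⌋ = $28,514. Book value $153,980.
Year 2: ⌊$153,980 × 125%/8⌋ = $24,059. Book value $129,921.
Year 3: ⌊$129,921 × 125%/8⌋ = $20,300. Book value $109,621.
Year 4: ⌊$109,621 × 125%/8⌋ = $17,128. Book value $92,493.
Year 5: ⌊$92,493 × 125%/8⌋ = $14,452. Book value $78,041.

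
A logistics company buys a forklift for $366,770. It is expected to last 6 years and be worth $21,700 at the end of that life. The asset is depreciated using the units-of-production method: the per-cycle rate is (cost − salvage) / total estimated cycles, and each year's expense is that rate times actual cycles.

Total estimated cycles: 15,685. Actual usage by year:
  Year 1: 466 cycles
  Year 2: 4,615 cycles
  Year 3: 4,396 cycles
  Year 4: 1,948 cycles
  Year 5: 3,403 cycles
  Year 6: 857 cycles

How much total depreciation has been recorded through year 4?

$251,350

Depreciable base = $366,770 − $21,700 = $345,070.
Rate = $345,070 / 15,685 cycles = $22 per cycle.
Year 1: 466 × $22 = $10,252. Book value $356,518.
Year 2: 4,615 × $22 = $101,530. Book value $254,988.
Year 3: 4,396 × $22 = $96,712. Book value $158,276.
Year 4: 1,948 × $22 = $42,856. Book value $115,420.
Accumulated through year 4 = $366,770 − $115,420 = $251,350.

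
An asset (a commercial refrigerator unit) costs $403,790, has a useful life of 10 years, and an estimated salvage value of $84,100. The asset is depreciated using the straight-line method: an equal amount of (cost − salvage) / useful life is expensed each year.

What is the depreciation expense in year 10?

$31,969

Depreciable base = $403,790 − $84,100 = $319,690.
Annual expense = $319,690 / 10 = $31,969.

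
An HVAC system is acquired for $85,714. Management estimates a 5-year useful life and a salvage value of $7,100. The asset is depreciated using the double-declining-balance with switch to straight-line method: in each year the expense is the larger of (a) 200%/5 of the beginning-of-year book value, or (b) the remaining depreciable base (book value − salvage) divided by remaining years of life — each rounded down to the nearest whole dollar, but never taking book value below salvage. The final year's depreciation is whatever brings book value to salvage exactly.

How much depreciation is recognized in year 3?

Depreciable base = $85,714 − $7,100 = $78,614.
Year 1: DB = ⌊$85,714 × 200%/5⌋ = $34,285; SL = ⌊$78,614/5⌋ = $15,722 → take DB $34,285. Book value $51,429.
Year 2: DB = ⌊$51,429 × 200%/5⌋ = $20,571; SL = ⌊$44,329/4⌋ = $11,082 → take DB $20,571. Book value $30,858.
Year 3: DB = ⌊$30,858 × 200%/5⌋ = $12,343; SL = ⌊$23,758/3⌋ = $7,919 → take DB $12,343. Book value $18,515.

$12,343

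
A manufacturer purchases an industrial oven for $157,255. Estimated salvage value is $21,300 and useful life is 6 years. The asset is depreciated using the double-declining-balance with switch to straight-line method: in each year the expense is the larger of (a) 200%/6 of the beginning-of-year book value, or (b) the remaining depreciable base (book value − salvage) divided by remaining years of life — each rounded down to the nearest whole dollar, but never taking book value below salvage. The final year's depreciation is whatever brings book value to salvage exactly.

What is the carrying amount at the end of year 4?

Depreciable base = $157,255 − $21,300 = $135,955.
Year 1: DB = ⌊$157,255 × 200%/6⌋ = $52,418; SL = ⌊$135,955/6⌋ = $22,659 → take DB $52,418. Book value $104,837.
Year 2: DB = ⌊$104,837 × 200%/6⌋ = $34,945; SL = ⌊$83,537/5⌋ = $16,707 → take DB $34,945. Book value $69,892.
Year 3: DB = ⌊$69,892 × 200%/6⌋ = $23,297; SL = ⌊$48,592/4⌋ = $12,148 → take DB $23,297. Book value $46,595.
Year 4: DB = ⌊$46,595 × 200%/6⌋ = $15,531; SL = ⌊$25,295/3⌋ = $8,431 → take DB $15,531. Book value $31,064.

$31,064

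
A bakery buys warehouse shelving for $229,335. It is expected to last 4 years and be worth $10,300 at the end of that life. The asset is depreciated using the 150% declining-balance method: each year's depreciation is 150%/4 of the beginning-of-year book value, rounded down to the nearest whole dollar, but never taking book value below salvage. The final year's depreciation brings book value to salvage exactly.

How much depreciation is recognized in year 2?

Depreciable base = $229,335 − $10,300 = $219,035.
Year 1: ⌊$229,335 × 150%/4⌋ = $86,000. Book value $143,335.
Year 2: ⌊$143,335 × 150%/4⌋ = $53,750. Book value $89,585.

$53,750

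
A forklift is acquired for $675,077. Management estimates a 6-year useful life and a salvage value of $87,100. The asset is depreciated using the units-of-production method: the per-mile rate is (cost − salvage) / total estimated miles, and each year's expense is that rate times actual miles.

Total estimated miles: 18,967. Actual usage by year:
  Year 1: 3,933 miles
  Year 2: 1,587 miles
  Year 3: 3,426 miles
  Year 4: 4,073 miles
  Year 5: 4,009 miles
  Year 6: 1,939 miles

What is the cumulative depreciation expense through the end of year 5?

$527,868

Depreciable base = $675,077 − $87,100 = $587,977.
Rate = $587,977 / 18,967 miles = $31 per mile.
Year 1: 3,933 × $31 = $121,923. Book value $553,154.
Year 2: 1,587 × $31 = $49,197. Book value $503,957.
Year 3: 3,426 × $31 = $106,206. Book value $397,751.
Year 4: 4,073 × $31 = $126,263. Book value $271,488.
Year 5: 4,009 × $31 = $124,279. Book value $147,209.
Accumulated through year 5 = $675,077 − $147,209 = $527,868.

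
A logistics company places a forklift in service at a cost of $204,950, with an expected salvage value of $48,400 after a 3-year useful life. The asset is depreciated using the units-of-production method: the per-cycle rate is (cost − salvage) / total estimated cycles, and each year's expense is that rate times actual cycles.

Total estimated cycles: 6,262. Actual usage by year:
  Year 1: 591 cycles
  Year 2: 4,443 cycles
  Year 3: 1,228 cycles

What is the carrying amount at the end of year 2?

$79,100

Depreciable base = $204,950 − $48,400 = $156,550.
Rate = $156,550 / 6,262 cycles = $25 per cycle.
Year 1: 591 × $25 = $14,775. Book value $190,175.
Year 2: 4,443 × $25 = $111,075. Book value $79,100.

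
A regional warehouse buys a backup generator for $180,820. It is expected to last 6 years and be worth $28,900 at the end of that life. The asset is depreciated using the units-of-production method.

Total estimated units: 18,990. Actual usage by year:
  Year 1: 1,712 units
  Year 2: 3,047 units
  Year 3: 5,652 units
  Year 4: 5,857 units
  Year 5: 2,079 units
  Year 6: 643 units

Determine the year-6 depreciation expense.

$5,144

Depreciable base = $180,820 − $28,900 = $151,920.
Rate = $151,920 / 18,990 units = $8 per unit.
Year 1: 1,712 × $8 = $13,696. Book value $167,124.
Year 2: 3,047 × $8 = $24,376. Book value $142,748.
Year 3: 5,652 × $8 = $45,216. Book value $97,532.
Year 4: 5,857 × $8 = $46,856. Book value $50,676.
Year 5: 2,079 × $8 = $16,632. Book value $34,044.
Year 6: 643 × $8 = $5,144. Book value $28,900.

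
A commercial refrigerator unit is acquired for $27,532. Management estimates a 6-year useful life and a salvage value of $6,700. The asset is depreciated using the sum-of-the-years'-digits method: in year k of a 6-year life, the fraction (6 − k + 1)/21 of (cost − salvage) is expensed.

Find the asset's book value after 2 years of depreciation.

Depreciable base = $27,532 − $6,700 = $20,832.
Sum of the years' digits = 6+5+4+3+2+1 = 21.
Year 1: $20,832 × 6/21 = $5,952. Book value $21,580.
Year 2: $20,832 × 5/21 = $4,960. Book value $16,620.

$16,620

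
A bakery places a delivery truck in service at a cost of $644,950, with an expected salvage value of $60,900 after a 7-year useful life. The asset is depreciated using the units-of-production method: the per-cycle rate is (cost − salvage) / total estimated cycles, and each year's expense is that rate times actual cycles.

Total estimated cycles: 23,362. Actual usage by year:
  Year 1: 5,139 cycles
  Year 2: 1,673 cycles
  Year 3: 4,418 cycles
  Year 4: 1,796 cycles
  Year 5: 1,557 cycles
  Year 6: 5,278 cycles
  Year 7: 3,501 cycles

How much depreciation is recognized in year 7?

Depreciable base = $644,950 − $60,900 = $584,050.
Rate = $584,050 / 23,362 cycles = $25 per cycle.
Year 1: 5,139 × $25 = $128,475. Book value $516,475.
Year 2: 1,673 × $25 = $41,825. Book value $474,650.
Year 3: 4,418 × $25 = $110,450. Book value $364,200.
Year 4: 1,796 × $25 = $44,900. Book value $319,300.
Year 5: 1,557 × $25 = $38,925. Book value $280,375.
Year 6: 5,278 × $25 = $131,950. Book value $148,425.
Year 7: 3,501 × $25 = $87,525. Book value $60,900.

$87,525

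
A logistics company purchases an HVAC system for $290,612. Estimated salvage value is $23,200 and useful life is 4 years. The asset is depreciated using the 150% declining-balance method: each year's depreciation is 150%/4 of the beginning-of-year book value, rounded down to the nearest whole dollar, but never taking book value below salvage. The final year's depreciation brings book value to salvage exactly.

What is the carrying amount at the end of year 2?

$113,521

Depreciable base = $290,612 − $23,200 = $267,412.
Year 1: ⌊$290,612 × 150%/4⌋ = $108,979. Book value $181,633.
Year 2: ⌊$181,633 × 150%/4⌋ = $68,112. Book value $113,521.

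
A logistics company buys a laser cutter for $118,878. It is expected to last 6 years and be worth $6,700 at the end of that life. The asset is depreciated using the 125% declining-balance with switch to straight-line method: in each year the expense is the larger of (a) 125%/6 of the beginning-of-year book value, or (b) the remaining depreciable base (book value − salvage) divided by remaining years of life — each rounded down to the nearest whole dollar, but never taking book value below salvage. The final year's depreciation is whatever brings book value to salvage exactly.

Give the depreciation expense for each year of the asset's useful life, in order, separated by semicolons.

Depreciable base = $118,878 − $6,700 = $112,178.
Year 1: DB = ⌊$118,878 × 125%/6⌋ = $24,766; SL = ⌊$112,178/6⌋ = $18,696 → take DB $24,766. Book value $94,112.
Year 2: DB = ⌊$94,112 × 125%/6⌋ = $19,606; SL = ⌊$87,412/5⌋ = $17,482 → take DB $19,606. Book value $74,506.
Year 3: DB = ⌊$74,506 × 125%/6⌋ = $15,522; SL = ⌊$67,806/4⌋ = $16,951 → take SL $16,951. Book value $57,555.
Year 4: DB = ⌊$57,555 × 125%/6⌋ = $11,990; SL = ⌊$50,855/3⌋ = $16,951 → take SL $16,951. Book value $40,604.
Year 5: DB = ⌊$40,604 × 125%/6⌋ = $8,459; SL = ⌊$33,904/2⌋ = $16,952 → take SL $16,952. Book value $23,652.
Year 6 (final): $23,652 − $6,700 = $16,952. Book value $6,700.

$24,766; $19,606; $16,951; $16,951; $16,952; $16,952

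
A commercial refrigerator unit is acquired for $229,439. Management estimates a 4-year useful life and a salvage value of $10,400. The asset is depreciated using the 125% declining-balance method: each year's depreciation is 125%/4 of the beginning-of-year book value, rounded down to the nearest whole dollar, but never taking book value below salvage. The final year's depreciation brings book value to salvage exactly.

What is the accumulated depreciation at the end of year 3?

$154,881

Depreciable base = $229,439 − $10,400 = $219,039.
Year 1: ⌊$229,439 × 125%/4⌋ = $71,699. Book value $157,740.
Year 2: ⌊$157,740 × 125%/4⌋ = $49,293. Book value $108,447.
Year 3: ⌊$108,447 × 125%/4⌋ = $33,889. Book value $74,558.
Accumulated through year 3 = $229,439 − $74,558 = $154,881.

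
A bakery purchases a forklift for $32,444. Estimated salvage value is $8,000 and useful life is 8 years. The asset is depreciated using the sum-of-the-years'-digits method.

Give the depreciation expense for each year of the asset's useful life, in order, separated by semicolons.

Depreciable base = $32,444 − $8,000 = $24,444.
Sum of the years' digits = 8+7+6+5+4+3+2+1 = 36.
Year 1: $24,444 × 8/36 = $5,432. Book value $27,012.
Year 2: $24,444 × 7/36 = $4,753. Book value $22,259.
Year 3: $24,444 × 6/36 = $4,074. Book value $18,185.
Year 4: $24,444 × 5/36 = $3,395. Book value $14,790.
Year 5: $24,444 × 4/36 = $2,716. Book value $12,074.
Year 6: $24,444 × 3/36 = $2,037. Book value $10,037.
Year 7: $24,444 × 2/36 = $1,358. Book value $8,679.
Year 8: $24,444 × 1/36 = $679. Book value $8,000.

$5,432; $4,753; $4,074; $3,395; $2,716; $2,037; $1,358; $679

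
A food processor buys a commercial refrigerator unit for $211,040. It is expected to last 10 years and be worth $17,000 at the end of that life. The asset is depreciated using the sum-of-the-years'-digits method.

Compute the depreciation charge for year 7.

$14,112

Depreciable base = $211,040 − $17,000 = $194,040.
Sum of the years' digits = 10+9+8+7+6+5+4+3+2+1 = 55.
Year 1: $194,040 × 10/55 = $35,280. Book value $175,760.
Year 2: $194,040 × 9/55 = $31,752. Book value $144,008.
Year 3: $194,040 × 8/55 = $28,224. Book value $115,784.
Year 4: $194,040 × 7/55 = $24,696. Book value $91,088.
Year 5: $194,040 × 6/55 = $21,168. Book value $69,920.
Year 6: $194,040 × 5/55 = $17,640. Book value $52,280.
Year 7: $194,040 × 4/55 = $14,112. Book value $38,168.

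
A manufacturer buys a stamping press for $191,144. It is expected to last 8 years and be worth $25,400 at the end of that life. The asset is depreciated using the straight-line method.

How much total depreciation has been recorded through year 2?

Depreciable base = $191,144 − $25,400 = $165,744.
Annual expense = $165,744 / 8 = $20,718.
End of year 1: book value $170,426.
End of year 2: book value $149,708.
Accumulated through year 2 = $191,144 − $149,708 = $41,436.

$41,436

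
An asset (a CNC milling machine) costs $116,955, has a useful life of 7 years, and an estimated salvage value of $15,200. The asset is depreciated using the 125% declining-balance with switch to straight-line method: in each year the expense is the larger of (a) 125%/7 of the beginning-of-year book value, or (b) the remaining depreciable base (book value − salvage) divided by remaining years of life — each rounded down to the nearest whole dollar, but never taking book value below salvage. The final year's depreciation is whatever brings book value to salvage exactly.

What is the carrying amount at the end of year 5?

Depreciable base = $116,955 − $15,200 = $101,755.
Year 1: DB = ⌊$116,955 × 125%/7⌋ = $20,884; SL = ⌊$101,755/7⌋ = $14,536 → take DB $20,884. Book value $96,071.
Year 2: DB = ⌊$96,071 × 125%/7⌋ = $17,155; SL = ⌊$80,871/6⌋ = $13,478 → take DB $17,155. Book value $78,916.
Year 3: DB = ⌊$78,916 × 125%/7⌋ = $14,092; SL = ⌊$63,716/5⌋ = $12,743 → take DB $14,092. Book value $64,824.
Year 4: DB = ⌊$64,824 × 125%/7⌋ = $11,575; SL = ⌊$49,624/4⌋ = $12,406 → take SL $12,406. Book value $52,418.
Year 5: DB = ⌊$52,418 × 125%/7⌋ = $9,360; SL = ⌊$37,218/3⌋ = $12,406 → take SL $12,406. Book value $40,012.

$40,012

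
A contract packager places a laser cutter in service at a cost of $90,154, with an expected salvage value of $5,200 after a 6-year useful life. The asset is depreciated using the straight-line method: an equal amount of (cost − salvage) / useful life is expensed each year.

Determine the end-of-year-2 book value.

Depreciable base = $90,154 − $5,200 = $84,954.
Annual expense = $84,954 / 6 = $14,159.
End of year 1: book value $75,995.
End of year 2: book value $61,836.

$61,836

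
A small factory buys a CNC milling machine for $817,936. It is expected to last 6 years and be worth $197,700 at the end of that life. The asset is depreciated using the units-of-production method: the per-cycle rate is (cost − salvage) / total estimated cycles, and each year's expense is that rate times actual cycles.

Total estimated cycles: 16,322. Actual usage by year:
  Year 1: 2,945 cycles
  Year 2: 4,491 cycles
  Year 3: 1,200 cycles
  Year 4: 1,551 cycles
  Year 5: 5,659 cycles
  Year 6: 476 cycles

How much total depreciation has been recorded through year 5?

Depreciable base = $817,936 − $197,700 = $620,236.
Rate = $620,236 / 16,322 cycles = $38 per cycle.
Year 1: 2,945 × $38 = $111,910. Book value $706,026.
Year 2: 4,491 × $38 = $170,658. Book value $535,368.
Year 3: 1,200 × $38 = $45,600. Book value $489,768.
Year 4: 1,551 × $38 = $58,938. Book value $430,830.
Year 5: 5,659 × $38 = $215,042. Book value $215,788.
Accumulated through year 5 = $817,936 − $215,788 = $602,148.

$602,148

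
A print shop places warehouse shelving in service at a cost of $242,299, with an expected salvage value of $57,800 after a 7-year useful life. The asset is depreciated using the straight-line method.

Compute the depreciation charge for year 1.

$26,357

Depreciable base = $242,299 − $57,800 = $184,499.
Annual expense = $184,499 / 7 = $26,357.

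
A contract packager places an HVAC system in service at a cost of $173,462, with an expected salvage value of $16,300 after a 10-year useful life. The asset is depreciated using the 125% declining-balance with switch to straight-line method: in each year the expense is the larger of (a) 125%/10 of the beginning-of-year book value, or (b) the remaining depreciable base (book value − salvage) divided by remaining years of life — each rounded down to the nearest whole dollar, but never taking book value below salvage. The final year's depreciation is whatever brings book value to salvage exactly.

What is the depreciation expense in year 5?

Depreciable base = $173,462 − $16,300 = $157,162.
Year 1: DB = ⌊$173,462 × 125%/10⌋ = $21,682; SL = ⌊$157,162/10⌋ = $15,716 → take DB $21,682. Book value $151,780.
Year 2: DB = ⌊$151,780 × 125%/10⌋ = $18,972; SL = ⌊$135,480/9⌋ = $15,053 → take DB $18,972. Book value $132,808.
Year 3: DB = ⌊$132,808 × 125%/10⌋ = $16,601; SL = ⌊$116,508/8⌋ = $14,563 → take DB $16,601. Book value $116,207.
Year 4: DB = ⌊$116,207 × 125%/10⌋ = $14,525; SL = ⌊$99,907/7⌋ = $14,272 → take DB $14,525. Book value $101,682.
Year 5: DB = ⌊$101,682 × 125%/10⌋ = $12,710; SL = ⌊$85,382/6⌋ = $14,230 → take SL $14,230. Book value $87,452.

$14,230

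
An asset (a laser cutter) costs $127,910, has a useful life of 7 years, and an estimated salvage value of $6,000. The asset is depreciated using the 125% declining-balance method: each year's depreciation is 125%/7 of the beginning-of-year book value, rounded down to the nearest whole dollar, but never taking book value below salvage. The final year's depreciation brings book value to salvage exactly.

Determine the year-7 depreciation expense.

$33,295

Depreciable base = $127,910 − $6,000 = $121,910.
Year 1: ⌊$127,910 × 125%/7⌋ = $22,841. Book value $105,069.
Year 2: ⌊$105,069 × 125%/7⌋ = $18,762. Book value $86,307.
Year 3: ⌊$86,307 × 125%/7⌋ = $15,411. Book value $70,896.
Year 4: ⌊$70,896 × 125%/7⌋ = $12,660. Book value $58,236.
Year 5: ⌊$58,236 × 125%/7⌋ = $10,399. Book value $47,837.
Year 6: ⌊$47,837 × 125%/7⌋ = $8,542. Book value $39,295.
Year 7 (final): $39,295 − $6,000 = $33,295. Book value $6,000.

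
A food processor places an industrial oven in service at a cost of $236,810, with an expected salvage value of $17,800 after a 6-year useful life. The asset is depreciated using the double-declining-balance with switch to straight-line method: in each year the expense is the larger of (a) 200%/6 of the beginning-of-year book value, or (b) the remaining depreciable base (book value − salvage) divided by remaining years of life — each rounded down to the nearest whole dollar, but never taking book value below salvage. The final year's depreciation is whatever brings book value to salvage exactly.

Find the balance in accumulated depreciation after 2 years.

Depreciable base = $236,810 − $17,800 = $219,010.
Year 1: DB = ⌊$236,810 × 200%/6⌋ = $78,936; SL = ⌊$219,010/6⌋ = $36,501 → take DB $78,936. Book value $157,874.
Year 2: DB = ⌊$157,874 × 200%/6⌋ = $52,624; SL = ⌊$140,074/5⌋ = $28,014 → take DB $52,624. Book value $105,250.
Accumulated through year 2 = $236,810 − $105,250 = $131,560.

$131,560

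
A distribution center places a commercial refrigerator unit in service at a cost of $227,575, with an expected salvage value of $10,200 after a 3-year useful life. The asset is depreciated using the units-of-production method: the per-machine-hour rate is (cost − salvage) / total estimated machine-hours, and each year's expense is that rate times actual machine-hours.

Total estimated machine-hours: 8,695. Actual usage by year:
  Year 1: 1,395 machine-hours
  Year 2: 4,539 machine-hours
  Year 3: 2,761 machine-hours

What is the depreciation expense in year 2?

Depreciable base = $227,575 − $10,200 = $217,375.
Rate = $217,375 / 8,695 machine-hours = $25 per machine-hour.
Year 1: 1,395 × $25 = $34,875. Book value $192,700.
Year 2: 4,539 × $25 = $113,475. Book value $79,225.

$113,475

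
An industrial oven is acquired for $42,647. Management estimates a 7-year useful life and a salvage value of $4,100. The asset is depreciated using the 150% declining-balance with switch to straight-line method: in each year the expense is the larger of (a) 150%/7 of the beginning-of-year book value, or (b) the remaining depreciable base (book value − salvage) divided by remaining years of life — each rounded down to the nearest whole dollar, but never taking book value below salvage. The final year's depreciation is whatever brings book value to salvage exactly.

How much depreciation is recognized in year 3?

$5,641

Depreciable base = $42,647 − $4,100 = $38,547.
Year 1: DB = ⌊$42,647 × 150%/7⌋ = $9,138; SL = ⌊$38,547/7⌋ = $5,506 → take DB $9,138. Book value $33,509.
Year 2: DB = ⌊$33,509 × 150%/7⌋ = $7,180; SL = ⌊$29,409/6⌋ = $4,901 → take DB $7,180. Book value $26,329.
Year 3: DB = ⌊$26,329 × 150%/7⌋ = $5,641; SL = ⌊$22,229/5⌋ = $4,445 → take DB $5,641. Book value $20,688.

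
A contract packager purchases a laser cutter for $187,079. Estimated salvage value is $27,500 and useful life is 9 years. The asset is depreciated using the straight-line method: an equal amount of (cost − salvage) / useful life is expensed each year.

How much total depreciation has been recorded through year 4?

$70,924

Depreciable base = $187,079 − $27,500 = $159,579.
Annual expense = $159,579 / 9 = $17,731.
End of year 1: book value $169,348.
End of year 2: book value $151,617.
End of year 3: book value $133,886.
End of year 4: book value $116,155.
Accumulated through year 4 = $187,079 − $116,155 = $70,924.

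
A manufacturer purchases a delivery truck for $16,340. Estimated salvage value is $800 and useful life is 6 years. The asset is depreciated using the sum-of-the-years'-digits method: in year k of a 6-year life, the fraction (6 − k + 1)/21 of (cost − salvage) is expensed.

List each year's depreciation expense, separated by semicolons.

$4,440; $3,700; $2,960; $2,220; $1,480; $740

Depreciable base = $16,340 − $800 = $15,540.
Sum of the years' digits = 6+5+4+3+2+1 = 21.
Year 1: $15,540 × 6/21 = $4,440. Book value $11,900.
Year 2: $15,540 × 5/21 = $3,700. Book value $8,200.
Year 3: $15,540 × 4/21 = $2,960. Book value $5,240.
Year 4: $15,540 × 3/21 = $2,220. Book value $3,020.
Year 5: $15,540 × 2/21 = $1,480. Book value $1,540.
Year 6: $15,540 × 1/21 = $740. Book value $800.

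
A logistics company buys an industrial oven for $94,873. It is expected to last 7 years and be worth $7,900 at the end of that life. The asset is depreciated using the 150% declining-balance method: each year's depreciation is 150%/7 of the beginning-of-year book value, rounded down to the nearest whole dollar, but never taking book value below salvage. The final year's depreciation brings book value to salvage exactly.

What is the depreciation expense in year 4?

Depreciable base = $94,873 − $7,900 = $86,973.
Year 1: ⌊$94,873 × 150%/7⌋ = $20,329. Book value $74,544.
Year 2: ⌊$74,544 × 150%/7⌋ = $15,973. Book value $58,571.
Year 3: ⌊$58,571 × 150%/7⌋ = $12,550. Book value $46,021.
Year 4: ⌊$46,021 × 150%/7⌋ = $9,861. Book value $36,160.

$9,861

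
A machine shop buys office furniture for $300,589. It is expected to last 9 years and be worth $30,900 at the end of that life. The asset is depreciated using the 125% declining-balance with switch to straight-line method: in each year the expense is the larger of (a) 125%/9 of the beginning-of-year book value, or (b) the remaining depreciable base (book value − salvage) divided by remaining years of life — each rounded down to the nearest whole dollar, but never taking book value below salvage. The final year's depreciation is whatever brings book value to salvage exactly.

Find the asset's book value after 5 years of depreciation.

Depreciable base = $300,589 − $30,900 = $269,689.
Year 1: DB = ⌊$300,589 × 125%/9⌋ = $41,748; SL = ⌊$269,689/9⌋ = $29,965 → take DB $41,748. Book value $258,841.
Year 2: DB = ⌊$258,841 × 125%/9⌋ = $35,950; SL = ⌊$227,941/8⌋ = $28,492 → take DB $35,950. Book value $222,891.
Year 3: DB = ⌊$222,891 × 125%/9⌋ = $30,957; SL = ⌊$191,991/7⌋ = $27,427 → take DB $30,957. Book value $191,934.
Year 4: DB = ⌊$191,934 × 125%/9⌋ = $26,657; SL = ⌊$161,034/6⌋ = $26,839 → take SL $26,839. Book value $165,095.
Year 5: DB = ⌊$165,095 × 125%/9⌋ = $22,929; SL = ⌊$134,195/5⌋ = $26,839 → take SL $26,839. Book value $138,256.

$138,256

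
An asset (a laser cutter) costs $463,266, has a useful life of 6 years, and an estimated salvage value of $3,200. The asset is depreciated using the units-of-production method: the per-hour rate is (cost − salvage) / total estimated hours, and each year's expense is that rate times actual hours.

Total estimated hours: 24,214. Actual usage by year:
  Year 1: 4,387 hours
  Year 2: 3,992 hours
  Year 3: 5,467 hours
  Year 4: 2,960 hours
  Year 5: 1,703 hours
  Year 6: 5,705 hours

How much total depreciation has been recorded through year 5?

$351,671

Depreciable base = $463,266 − $3,200 = $460,066.
Rate = $460,066 / 24,214 hours = $19 per hour.
Year 1: 4,387 × $19 = $83,353. Book value $379,913.
Year 2: 3,992 × $19 = $75,848. Book value $304,065.
Year 3: 5,467 × $19 = $103,873. Book value $200,192.
Year 4: 2,960 × $19 = $56,240. Book value $143,952.
Year 5: 1,703 × $19 = $32,357. Book value $111,595.
Accumulated through year 5 = $463,266 − $111,595 = $351,671.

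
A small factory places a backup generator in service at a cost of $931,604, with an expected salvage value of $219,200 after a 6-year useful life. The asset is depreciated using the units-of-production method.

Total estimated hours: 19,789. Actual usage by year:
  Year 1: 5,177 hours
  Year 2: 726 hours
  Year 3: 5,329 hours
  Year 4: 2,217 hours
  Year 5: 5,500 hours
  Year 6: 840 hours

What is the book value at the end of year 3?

Depreciable base = $931,604 − $219,200 = $712,404.
Rate = $712,404 / 19,789 hours = $36 per hour.
Year 1: 5,177 × $36 = $186,372. Book value $745,232.
Year 2: 726 × $36 = $26,136. Book value $719,096.
Year 3: 5,329 × $36 = $191,844. Book value $527,252.

$527,252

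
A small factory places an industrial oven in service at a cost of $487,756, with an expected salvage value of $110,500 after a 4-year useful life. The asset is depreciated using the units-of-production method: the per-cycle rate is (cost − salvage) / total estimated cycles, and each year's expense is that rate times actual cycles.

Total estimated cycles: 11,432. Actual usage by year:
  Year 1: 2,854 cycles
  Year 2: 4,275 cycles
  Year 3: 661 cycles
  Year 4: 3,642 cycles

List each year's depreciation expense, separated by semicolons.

Depreciable base = $487,756 − $110,500 = $377,256.
Rate = $377,256 / 11,432 cycles = $33 per cycle.
Year 1: 2,854 × $33 = $94,182. Book value $393,574.
Year 2: 4,275 × $33 = $141,075. Book value $252,499.
Year 3: 661 × $33 = $21,813. Book value $230,686.
Year 4: 3,642 × $33 = $120,186. Book value $110,500.

$94,182; $141,075; $21,813; $120,186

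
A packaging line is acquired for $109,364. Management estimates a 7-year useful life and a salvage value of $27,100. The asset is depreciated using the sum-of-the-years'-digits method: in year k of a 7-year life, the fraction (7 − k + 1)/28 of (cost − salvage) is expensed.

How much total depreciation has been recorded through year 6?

$79,326

Depreciable base = $109,364 − $27,100 = $82,264.
Sum of the years' digits = 7+6+5+4+3+2+1 = 28.
Year 1: $82,264 × 7/28 = $20,566. Book value $88,798.
Year 2: $82,264 × 6/28 = $17,628. Book value $71,170.
Year 3: $82,264 × 5/28 = $14,690. Book value $56,480.
Year 4: $82,264 × 4/28 = $11,752. Book value $44,728.
Year 5: $82,264 × 3/28 = $8,814. Book value $35,914.
Year 6: $82,264 × 2/28 = $5,876. Book value $30,038.
Accumulated through year 6 = $109,364 − $30,038 = $79,326.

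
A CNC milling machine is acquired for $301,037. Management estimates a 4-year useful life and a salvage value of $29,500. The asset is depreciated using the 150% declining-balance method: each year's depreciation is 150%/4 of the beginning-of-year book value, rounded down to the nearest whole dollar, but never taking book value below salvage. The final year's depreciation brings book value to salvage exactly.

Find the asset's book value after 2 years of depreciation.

$117,594

Depreciable base = $301,037 − $29,500 = $271,537.
Year 1: ⌊$301,037 × 150%/4⌋ = $112,888. Book value $188,149.
Year 2: ⌊$188,149 × 150%/4⌋ = $70,555. Book value $117,594.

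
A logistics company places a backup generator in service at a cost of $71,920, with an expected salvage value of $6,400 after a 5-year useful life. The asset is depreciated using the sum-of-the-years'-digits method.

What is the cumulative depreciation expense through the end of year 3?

$52,416

Depreciable base = $71,920 − $6,400 = $65,520.
Sum of the years' digits = 5+4+3+2+1 = 15.
Year 1: $65,520 × 5/15 = $21,840. Book value $50,080.
Year 2: $65,520 × 4/15 = $17,472. Book value $32,608.
Year 3: $65,520 × 3/15 = $13,104. Book value $19,504.
Accumulated through year 3 = $71,920 − $19,504 = $52,416.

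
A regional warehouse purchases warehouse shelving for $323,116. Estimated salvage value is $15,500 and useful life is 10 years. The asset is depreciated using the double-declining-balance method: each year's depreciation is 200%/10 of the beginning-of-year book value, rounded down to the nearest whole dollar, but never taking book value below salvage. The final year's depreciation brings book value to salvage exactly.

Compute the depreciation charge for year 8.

$13,552

Depreciable base = $323,116 − $15,500 = $307,616.
Year 1: ⌊$323,116 × 200%/10⌋ = $64,623. Book value $258,493.
Year 2: ⌊$258,493 × 200%/10⌋ = $51,698. Book value $206,795.
Year 3: ⌊$206,795 × 200%/10⌋ = $41,359. Book value $165,436.
Year 4: ⌊$165,436 × 200%/10⌋ = $33,087. Book value $132,349.
Year 5: ⌊$132,349 × 200%/10⌋ = $26,469. Book value $105,880.
Year 6: ⌊$105,880 × 200%/10⌋ = $21,176. Book value $84,704.
Year 7: ⌊$84,704 × 200%/10⌋ = $16,940. Book value $67,764.
Year 8: ⌊$67,764 × 200%/10⌋ = $13,552. Book value $54,212.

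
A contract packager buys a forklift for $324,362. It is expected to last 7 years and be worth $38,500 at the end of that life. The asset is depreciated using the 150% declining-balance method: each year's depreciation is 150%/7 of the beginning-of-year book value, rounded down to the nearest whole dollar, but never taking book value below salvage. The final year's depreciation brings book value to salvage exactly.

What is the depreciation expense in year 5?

$26,490

Depreciable base = $324,362 − $38,500 = $285,862.
Year 1: ⌊$324,362 × 150%/7⌋ = $69,506. Book value $254,856.
Year 2: ⌊$254,856 × 150%/7⌋ = $54,612. Book value $200,244.
Year 3: ⌊$200,244 × 150%/7⌋ = $42,909. Book value $157,335.
Year 4: ⌊$157,335 × 150%/7⌋ = $33,714. Book value $123,621.
Year 5: ⌊$123,621 × 150%/7⌋ = $26,490. Book value $97,131.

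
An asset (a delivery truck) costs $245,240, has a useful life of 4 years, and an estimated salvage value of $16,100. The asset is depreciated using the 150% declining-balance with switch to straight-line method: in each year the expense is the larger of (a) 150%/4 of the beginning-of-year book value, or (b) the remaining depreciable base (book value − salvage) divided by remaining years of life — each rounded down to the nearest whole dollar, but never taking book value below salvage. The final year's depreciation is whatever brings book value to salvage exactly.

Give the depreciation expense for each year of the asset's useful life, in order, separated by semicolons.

$91,965; $57,478; $39,848; $39,849

Depreciable base = $245,240 − $16,100 = $229,140.
Year 1: DB = ⌊$245,240 × 150%/4⌋ = $91,965; SL = ⌊$229,140/4⌋ = $57,285 → take DB $91,965. Book value $153,275.
Year 2: DB = ⌊$153,275 × 150%/4⌋ = $57,478; SL = ⌊$137,175/3⌋ = $45,725 → take DB $57,478. Book value $95,797.
Year 3: DB = ⌊$95,797 × 150%/4⌋ = $35,923; SL = ⌊$79,697/2⌋ = $39,848 → take SL $39,848. Book value $55,949.
Year 4 (final): $55,949 − $16,100 = $39,849. Book value $16,100.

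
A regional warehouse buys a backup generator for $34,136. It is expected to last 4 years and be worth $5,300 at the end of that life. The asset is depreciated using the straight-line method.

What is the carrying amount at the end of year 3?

$12,509

Depreciable base = $34,136 − $5,300 = $28,836.
Annual expense = $28,836 / 4 = $7,209.
End of year 1: book value $26,927.
End of year 2: book value $19,718.
End of year 3: book value $12,509.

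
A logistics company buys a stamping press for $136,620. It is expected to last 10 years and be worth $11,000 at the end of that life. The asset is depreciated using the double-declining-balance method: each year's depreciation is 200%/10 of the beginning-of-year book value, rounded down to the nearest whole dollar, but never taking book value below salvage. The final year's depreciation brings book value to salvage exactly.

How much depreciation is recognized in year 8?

Depreciable base = $136,620 − $11,000 = $125,620.
Year 1: ⌊$136,620 × 200%/10⌋ = $27,324. Book value $109,296.
Year 2: ⌊$109,296 × 200%/10⌋ = $21,859. Book value $87,437.
Year 3: ⌊$87,437 × 200%/10⌋ = $17,487. Book value $69,950.
Year 4: ⌊$69,950 × 200%/10⌋ = $13,990. Book value $55,960.
Year 5: ⌊$55,960 × 200%/10⌋ = $11,192. Book value $44,768.
Year 6: ⌊$44,768 × 200%/10⌋ = $8,953. Book value $35,815.
Year 7: ⌊$35,815 × 200%/10⌋ = $7,163. Book value $28,652.
Year 8: ⌊$28,652 × 200%/10⌋ = $5,730. Book value $22,922.

$5,730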